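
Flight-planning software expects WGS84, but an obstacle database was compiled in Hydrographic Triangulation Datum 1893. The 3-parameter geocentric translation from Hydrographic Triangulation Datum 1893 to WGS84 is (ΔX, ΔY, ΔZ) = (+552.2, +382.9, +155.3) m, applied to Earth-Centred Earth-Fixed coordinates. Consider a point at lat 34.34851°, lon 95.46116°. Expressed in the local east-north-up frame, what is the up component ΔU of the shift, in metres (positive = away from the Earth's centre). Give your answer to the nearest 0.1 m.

ΔU = 358.9 m

The local up (radial) axis is (cos φ cos λ, cos φ sin λ, sin φ), giving ΔU = -43.389 + 314.695 + 87.624 = 358.93 m.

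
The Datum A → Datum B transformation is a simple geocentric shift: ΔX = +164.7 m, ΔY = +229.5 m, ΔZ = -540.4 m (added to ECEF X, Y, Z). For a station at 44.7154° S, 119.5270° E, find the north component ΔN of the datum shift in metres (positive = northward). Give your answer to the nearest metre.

The local north axis is (−sin φ cos λ, −sin φ sin λ, cos φ), giving ΔN = -57.110 + 140.501 − 384.014 = -300.62 m.

ΔN = -301 m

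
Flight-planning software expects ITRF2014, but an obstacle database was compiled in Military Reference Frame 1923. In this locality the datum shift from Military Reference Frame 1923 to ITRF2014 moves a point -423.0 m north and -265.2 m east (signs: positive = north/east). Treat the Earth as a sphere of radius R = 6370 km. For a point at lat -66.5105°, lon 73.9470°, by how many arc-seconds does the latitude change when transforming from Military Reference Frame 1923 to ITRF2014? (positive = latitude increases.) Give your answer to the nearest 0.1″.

Δφ = -13.7″

On a sphere of radius R, 1 rad of latitude = R, so Δφ = ΔN / R = -423.0 / 6370000 = -6.6405e-05 rad = -13.697″.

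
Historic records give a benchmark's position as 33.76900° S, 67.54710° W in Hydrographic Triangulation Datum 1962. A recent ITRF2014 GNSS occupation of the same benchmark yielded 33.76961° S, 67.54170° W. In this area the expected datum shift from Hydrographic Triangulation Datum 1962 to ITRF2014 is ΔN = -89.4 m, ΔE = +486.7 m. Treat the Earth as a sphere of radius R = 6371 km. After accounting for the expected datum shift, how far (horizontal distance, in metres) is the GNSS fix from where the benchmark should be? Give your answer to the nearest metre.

Observed coordinate differences: Δφ = -0.00061°, Δλ = +0.00540°.
Converting to metres (1° lat = 111195 m, cos φ = 0.831285): observed ΔN = -67.8 m, observed ΔE = 499.1 m.
Subtracting the expected shift leaves a residual of -67.8 − (-89.4) = 21.6 m north and 499.1 − (486.7) = 12.4 m east.
Residual distance = √(21.6² + 12.4²) = 24.9 m.

25 m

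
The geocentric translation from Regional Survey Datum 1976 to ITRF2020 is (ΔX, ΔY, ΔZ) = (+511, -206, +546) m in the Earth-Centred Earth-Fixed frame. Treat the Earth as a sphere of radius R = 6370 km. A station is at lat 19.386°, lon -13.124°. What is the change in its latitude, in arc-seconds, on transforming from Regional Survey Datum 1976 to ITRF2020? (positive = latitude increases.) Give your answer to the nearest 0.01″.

sin φ = 0.331931, cos φ = 0.943304, sin λ = -0.227059, cos λ = 0.973881.
North component: ΔN = −sin φ cos λ·ΔX − sin φ sin λ·ΔY + cos φ·ΔZ = −(0.331931)(0.973881)(511) − (0.331931)(-0.227059)(-206) + (0.943304)(546) = 334.33 m.
1° of latitude spans πR/180 = 111177 m, so Δφ = 334.33 / 111177 × 3600 = 10.826″.

Δφ = 10.83″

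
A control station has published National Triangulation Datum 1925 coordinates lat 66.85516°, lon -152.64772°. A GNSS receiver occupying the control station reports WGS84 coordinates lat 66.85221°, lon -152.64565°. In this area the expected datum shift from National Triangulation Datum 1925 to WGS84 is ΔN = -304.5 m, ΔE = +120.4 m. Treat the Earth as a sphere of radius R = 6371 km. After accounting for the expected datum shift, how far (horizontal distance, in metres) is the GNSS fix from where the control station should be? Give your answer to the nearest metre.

38 m

Observed coordinate differences: Δφ = -0.00295°, Δλ = +0.00207°.
Converting to metres (1° lat = 111195 m, cos φ = 0.393057): observed ΔN = -328.0 m, observed ΔE = 90.5 m.
Subtracting the expected shift leaves a residual of -328.0 − (-304.5) = -23.5 m north and 90.5 − (120.4) = -29.9 m east.
Residual distance = √((-23.5)² + (-29.9)²) = 38.1 m.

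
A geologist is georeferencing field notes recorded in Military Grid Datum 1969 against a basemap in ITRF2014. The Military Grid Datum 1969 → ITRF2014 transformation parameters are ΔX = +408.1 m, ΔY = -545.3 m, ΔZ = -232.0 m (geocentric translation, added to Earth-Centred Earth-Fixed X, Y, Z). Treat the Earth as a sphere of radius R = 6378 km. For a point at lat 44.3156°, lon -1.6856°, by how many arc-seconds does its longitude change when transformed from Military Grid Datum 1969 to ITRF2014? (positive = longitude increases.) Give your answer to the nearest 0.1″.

Δλ = -24.1″

sin φ = 0.698610, cos φ = 0.715503, sin λ = -0.029415, cos λ = 0.999567.
East component: ΔE = −sin λ·ΔX + cos λ·ΔY = −(-0.029415)(408.1) + (0.999567)(-545.3) = -533.06 m.
1° of latitude spans πR/180 = 111317 m; at latitude φ, 1° of longitude spans that × cos φ = 79647.7 m, so Δλ = -533.06 / 79647.7 × 3600 = -24.094″.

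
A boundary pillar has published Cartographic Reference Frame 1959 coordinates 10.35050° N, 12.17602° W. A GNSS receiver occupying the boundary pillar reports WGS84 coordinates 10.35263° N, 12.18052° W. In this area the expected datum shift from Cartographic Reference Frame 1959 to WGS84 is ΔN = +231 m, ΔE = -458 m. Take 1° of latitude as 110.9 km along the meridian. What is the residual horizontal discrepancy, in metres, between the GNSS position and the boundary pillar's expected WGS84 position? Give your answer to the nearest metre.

Observed coordinate differences: Δφ = +0.00213°, Δλ = -0.00450°.
Converting to metres (1° lat = 110900 m, cos φ = 0.983727): observed ΔN = 236.2 m, observed ΔE = -490.9 m.
Subtracting the expected shift leaves a residual of 236.2 − (231) = 5.2 m north and -490.9 − (-458) = -32.9 m east.
Residual distance = √(5.2² + (-32.9)²) = 33.3 m.

33 m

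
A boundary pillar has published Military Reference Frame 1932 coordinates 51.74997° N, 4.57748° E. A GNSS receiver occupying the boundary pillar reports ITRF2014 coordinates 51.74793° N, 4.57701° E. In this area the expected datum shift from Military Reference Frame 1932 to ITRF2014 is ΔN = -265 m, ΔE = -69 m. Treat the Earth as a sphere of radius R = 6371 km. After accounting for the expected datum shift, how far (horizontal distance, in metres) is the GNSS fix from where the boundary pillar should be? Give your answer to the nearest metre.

53 m

Observed coordinate differences: Δφ = -0.00204°, Δλ = -0.00047°.
Converting to metres (1° lat = 111195 m, cos φ = 0.619094): observed ΔN = -226.8 m, observed ΔE = -32.4 m.
Subtracting the expected shift leaves a residual of -226.8 − (-265) = 38.2 m north and -32.4 − (-69) = 36.6 m east.
Residual distance = √(38.2² + 36.6²) = 52.9 m.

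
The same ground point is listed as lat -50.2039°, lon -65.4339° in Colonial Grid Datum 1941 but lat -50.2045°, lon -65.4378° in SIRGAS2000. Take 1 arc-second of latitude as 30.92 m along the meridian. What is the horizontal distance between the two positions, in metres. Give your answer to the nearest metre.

286 m

Δφ = -50.2045° − -50.2039° = -0.0006°; Δλ = -65.4378° − -65.4339° = -0.0039°.
1° of latitude = 3600 × 30.92 = 111312 m.
ΔN = Δφ × 111312 = -66.8 m; ΔE = Δλ × 111312 × cos(-50.2039°) = -0.0039 × 111312 × 0.640057 = -277.9 m.
Distance = √(ΔE² + ΔN²) = √((-277.9)² + (-66.8)²) = 285.8 m.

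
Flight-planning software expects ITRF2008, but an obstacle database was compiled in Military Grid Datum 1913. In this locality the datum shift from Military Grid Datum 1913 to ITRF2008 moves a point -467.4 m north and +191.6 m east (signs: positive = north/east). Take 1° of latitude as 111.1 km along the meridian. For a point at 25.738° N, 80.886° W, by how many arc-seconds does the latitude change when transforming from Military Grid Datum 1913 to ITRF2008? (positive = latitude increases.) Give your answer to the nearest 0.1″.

Δφ = -15.1″

1° of latitude = 111.1 km, so Δφ = -467.4 / 111100 = -0.0042070° = -15.145″.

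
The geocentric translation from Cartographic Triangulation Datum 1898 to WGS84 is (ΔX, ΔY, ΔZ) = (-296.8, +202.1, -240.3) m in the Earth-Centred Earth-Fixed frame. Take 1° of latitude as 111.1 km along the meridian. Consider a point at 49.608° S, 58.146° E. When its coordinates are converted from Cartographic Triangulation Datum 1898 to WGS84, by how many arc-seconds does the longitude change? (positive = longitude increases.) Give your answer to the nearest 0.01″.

sin φ = -0.761629, cos φ = 0.648014, sin λ = 0.849396, cos λ = 0.527757.
East component: ΔE = −sin λ·ΔX + cos λ·ΔY = −(0.849396)(-296.8) + (0.527757)(202.1) = 358.76 m.
1° of latitude spans 111100 m; at latitude φ, 1° of longitude spans that × cos φ = 71994.3 m, so Δλ = 358.76 / 71994.3 × 3600 = 17.939″.

Δλ = 17.94″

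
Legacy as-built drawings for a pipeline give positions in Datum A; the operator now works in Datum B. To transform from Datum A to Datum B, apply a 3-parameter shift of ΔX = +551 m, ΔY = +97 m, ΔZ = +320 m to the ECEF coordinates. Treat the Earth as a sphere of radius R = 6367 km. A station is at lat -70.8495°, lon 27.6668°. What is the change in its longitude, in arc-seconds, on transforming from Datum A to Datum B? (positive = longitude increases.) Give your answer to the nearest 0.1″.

sin φ = -0.944660, cos φ = 0.328051, sin λ = 0.464329, cos λ = 0.885663.
East component: ΔE = −sin λ·ΔX + cos λ·ΔY = −(0.464329)(551) + (0.885663)(97) = -169.94 m.
1° of latitude spans πR/180 = 111125 m; at latitude φ, 1° of longitude spans that × cos φ = 36454.7 m, so Δλ = -169.94 / 36454.7 × 3600 = -16.782″.

Δλ = -16.8″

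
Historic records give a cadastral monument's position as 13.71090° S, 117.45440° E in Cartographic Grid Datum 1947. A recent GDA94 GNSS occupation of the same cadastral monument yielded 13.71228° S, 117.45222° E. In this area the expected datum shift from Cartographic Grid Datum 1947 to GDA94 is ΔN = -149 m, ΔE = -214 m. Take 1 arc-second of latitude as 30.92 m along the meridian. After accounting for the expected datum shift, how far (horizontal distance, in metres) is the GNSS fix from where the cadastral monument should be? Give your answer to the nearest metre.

Observed coordinate differences: Δφ = -0.00138°, Δλ = -0.00218°.
Converting to metres (1° lat = 111312 m, cos φ = 0.971504): observed ΔN = -153.6 m, observed ΔE = -235.7 m.
Subtracting the expected shift leaves a residual of -153.6 − (-149) = -4.6 m north and -235.7 − (-214) = -21.7 m east.
Residual distance = √((-4.6)² + (-21.7)²) = 22.2 m.

22 m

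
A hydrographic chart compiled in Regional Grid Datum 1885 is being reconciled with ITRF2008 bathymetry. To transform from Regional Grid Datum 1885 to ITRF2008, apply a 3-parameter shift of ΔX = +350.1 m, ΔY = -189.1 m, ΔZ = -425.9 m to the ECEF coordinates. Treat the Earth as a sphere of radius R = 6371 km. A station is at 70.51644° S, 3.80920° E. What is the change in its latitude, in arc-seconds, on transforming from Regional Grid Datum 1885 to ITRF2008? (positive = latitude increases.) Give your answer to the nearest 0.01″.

Δφ = 5.68″

sin φ = -0.942737, cos φ = 0.333536, sin λ = 0.066434, cos λ = 0.997791.
North component: ΔN = −sin φ cos λ·ΔX − sin φ sin λ·ΔY + cos φ·ΔZ = −(-0.942737)(0.997791)(350.1) − (-0.942737)(0.066434)(-189.1) + (0.333536)(-425.9) = 175.43 m.
1° of latitude spans πR/180 = 111195 m, so Δφ = 175.43 / 111195 × 3600 = 5.680″.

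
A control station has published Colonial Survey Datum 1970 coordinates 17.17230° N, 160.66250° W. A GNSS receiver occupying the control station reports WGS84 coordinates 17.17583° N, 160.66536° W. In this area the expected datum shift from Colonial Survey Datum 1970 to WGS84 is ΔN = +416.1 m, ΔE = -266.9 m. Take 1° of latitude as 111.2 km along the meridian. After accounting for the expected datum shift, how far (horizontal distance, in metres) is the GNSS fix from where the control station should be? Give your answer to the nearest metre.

44 m

Observed coordinate differences: Δφ = +0.00353°, Δλ = -0.00286°.
Converting to metres (1° lat = 111200 m, cos φ = 0.955421): observed ΔN = 392.5 m, observed ΔE = -303.9 m.
Subtracting the expected shift leaves a residual of 392.5 − (416.1) = -23.6 m north and -303.9 − (-266.9) = -37.0 m east.
Residual distance = √((-23.6)² + (-37.0)²) = 43.8 m.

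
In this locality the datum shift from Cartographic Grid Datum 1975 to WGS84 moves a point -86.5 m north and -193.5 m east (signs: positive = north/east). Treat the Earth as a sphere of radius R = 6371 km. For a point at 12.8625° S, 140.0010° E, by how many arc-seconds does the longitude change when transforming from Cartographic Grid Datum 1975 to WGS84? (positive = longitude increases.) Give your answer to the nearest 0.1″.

At latitude -12.8625°, cos φ = 0.974907.
One radian of longitude at latitude φ spans R cos φ, so Δλ = ΔE / (R cos φ) = -193.5 / (6371000 × 0.974907) = -3.1154e-05 rad = -6.426″.

Δλ = -6.4″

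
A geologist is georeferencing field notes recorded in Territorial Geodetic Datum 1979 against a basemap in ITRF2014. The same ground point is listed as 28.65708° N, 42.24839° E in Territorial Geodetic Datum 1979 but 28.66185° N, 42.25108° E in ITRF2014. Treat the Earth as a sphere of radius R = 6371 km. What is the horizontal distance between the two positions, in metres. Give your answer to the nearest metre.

Δφ = 28.66185° − 28.65708° = +0.00477°; Δλ = 42.25108° − 42.24839° = +0.00269°.
1° along a meridian = πR/180 = 111195 m.
ΔN = Δφ × 111195 = 530.4 m; ΔE = Δλ × 111195 × cos(28.65708°) = +0.00269 × 111195 × 0.877506 = 262.5 m.
Distance = √(ΔE² + ΔN²) = √(262.5² + 530.4²) = 591.8 m.

592 m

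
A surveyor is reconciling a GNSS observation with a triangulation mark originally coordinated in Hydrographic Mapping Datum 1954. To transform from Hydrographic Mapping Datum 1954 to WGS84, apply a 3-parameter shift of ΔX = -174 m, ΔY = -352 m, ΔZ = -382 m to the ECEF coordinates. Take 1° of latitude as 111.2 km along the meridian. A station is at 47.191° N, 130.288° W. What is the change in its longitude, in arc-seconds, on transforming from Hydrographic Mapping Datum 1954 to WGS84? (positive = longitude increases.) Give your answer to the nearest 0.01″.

sin φ = 0.733623, cos φ = 0.679557, sin λ = -0.762804, cos λ = -0.646630.
East component: ΔE = −sin λ·ΔX + cos λ·ΔY = −(-0.762804)(-174) + (-0.646630)(-352) = 94.89 m.
1° of latitude spans 111200 m; at latitude φ, 1° of longitude spans that × cos φ = 75566.7 m, so Δλ = 94.89 / 75566.7 × 3600 = 4.520″.

Δλ = 4.52″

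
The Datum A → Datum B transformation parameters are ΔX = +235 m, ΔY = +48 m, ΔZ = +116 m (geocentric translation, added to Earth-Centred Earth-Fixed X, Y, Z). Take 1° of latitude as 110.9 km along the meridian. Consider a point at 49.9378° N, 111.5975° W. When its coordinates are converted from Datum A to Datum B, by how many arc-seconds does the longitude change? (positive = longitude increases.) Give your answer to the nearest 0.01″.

sin φ = 0.765346, cos φ = 0.643619, sin λ = -0.929793, cos λ = -0.368084.
East component: ΔE = −sin λ·ΔX + cos λ·ΔY = −(-0.929793)(235) + (-0.368084)(48) = 200.83 m.
1° of latitude spans 110900 m; at latitude φ, 1° of longitude spans that × cos φ = 71377.3 m, so Δλ = 200.83 / 71377.3 × 3600 = 10.129″.

Δλ = 10.13″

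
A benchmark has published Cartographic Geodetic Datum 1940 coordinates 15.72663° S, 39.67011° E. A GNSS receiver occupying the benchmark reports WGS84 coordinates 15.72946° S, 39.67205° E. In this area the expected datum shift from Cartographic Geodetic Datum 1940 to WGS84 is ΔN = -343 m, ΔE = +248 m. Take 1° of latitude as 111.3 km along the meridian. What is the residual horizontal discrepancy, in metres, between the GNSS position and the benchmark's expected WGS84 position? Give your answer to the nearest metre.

Observed coordinate differences: Δφ = -0.00283°, Δλ = +0.00194°.
Converting to metres (1° lat = 111300 m, cos φ = 0.962566): observed ΔN = -315.0 m, observed ΔE = 207.8 m.
Subtracting the expected shift leaves a residual of -315.0 − (-343) = 28.0 m north and 207.8 − (248) = -40.2 m east.
Residual distance = √(28.0² + (-40.2)²) = 49.0 m.

49 m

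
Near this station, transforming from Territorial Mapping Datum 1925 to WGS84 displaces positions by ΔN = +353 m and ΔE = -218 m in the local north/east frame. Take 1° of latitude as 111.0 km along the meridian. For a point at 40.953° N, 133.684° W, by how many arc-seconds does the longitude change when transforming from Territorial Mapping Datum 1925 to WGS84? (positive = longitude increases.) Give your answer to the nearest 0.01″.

Δλ = -9.36″

At latitude 40.953°, cos φ = 0.755247.
1° of longitude at this latitude = 111.0 × cos φ = 83.83 km, so Δλ = -218.0 / 83832.5 = -0.0026004° = -9.362″.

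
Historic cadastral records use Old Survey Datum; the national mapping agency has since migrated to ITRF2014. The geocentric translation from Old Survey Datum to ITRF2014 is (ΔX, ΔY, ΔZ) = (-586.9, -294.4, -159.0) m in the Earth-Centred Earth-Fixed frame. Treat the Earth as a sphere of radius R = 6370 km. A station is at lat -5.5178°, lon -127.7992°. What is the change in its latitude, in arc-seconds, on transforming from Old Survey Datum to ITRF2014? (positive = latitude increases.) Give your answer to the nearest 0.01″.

Δφ = -3.28″

sin φ = -0.096155, cos φ = 0.995366, sin λ = -0.790164, cos λ = -0.612896.
North component: ΔN = −sin φ cos λ·ΔX − sin φ sin λ·ΔY + cos φ·ΔZ = −(-0.096155)(-0.612896)(-586.9) − (-0.096155)(-0.790164)(-294.4) + (0.995366)(-159.0) = -101.31 m.
1° of latitude spans πR/180 = 111177 m, so Δφ = -101.31 / 111177 × 3600 = -3.280″.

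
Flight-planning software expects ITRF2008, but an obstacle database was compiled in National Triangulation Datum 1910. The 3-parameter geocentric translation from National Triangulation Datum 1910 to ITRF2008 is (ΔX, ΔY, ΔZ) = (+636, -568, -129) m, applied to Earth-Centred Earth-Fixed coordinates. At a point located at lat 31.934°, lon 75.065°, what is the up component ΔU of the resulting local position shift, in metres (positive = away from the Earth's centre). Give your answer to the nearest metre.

At φ = 31.934°, λ = 75.065°: sin φ = 0.528942, cos φ = 0.848658, sin λ = 0.966219, cos λ = 0.257723.
ΔU = cos φ cos λ·ΔX + cos φ sin λ·ΔY + sin φ·ΔZ = (0.848658)(0.257723)(636) + (0.848658)(0.966219)(-568) + (0.528942)(-129) = -394.88 m.

ΔU = -395 m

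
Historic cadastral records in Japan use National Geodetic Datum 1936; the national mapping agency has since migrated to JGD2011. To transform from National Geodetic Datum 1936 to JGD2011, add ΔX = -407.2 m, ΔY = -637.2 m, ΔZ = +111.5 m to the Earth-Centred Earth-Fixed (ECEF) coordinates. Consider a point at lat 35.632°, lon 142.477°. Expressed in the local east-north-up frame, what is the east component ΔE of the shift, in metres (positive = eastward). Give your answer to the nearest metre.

ΔE = 753 m

The local east axis at (φ, λ) is (−sin λ, cos λ, 0), so ΔE = −sin(142.477°)·(-407.2) + cos(142.477°)·(-637.2) = 753.39 m.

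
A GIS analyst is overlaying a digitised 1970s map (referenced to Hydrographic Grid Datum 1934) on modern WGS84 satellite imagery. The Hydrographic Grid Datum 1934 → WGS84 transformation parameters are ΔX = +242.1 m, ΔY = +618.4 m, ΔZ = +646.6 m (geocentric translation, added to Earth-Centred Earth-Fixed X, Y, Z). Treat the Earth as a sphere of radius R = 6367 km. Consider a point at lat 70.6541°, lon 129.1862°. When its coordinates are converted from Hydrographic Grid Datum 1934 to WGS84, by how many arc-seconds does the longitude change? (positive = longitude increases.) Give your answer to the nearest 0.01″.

sin φ = 0.943536, cos φ = 0.331270, sin λ = 0.775097, cos λ = -0.631843.
East component: ΔE = −sin λ·ΔX + cos λ·ΔY = −(0.775097)(242.1) + (-0.631843)(618.4) = -578.38 m.
1° of latitude spans πR/180 = 111125 m; at latitude φ, 1° of longitude spans that × cos φ = 36812.5 m, so Δλ = -578.38 / 36812.5 × 3600 = -56.562″.

Δλ = -56.56″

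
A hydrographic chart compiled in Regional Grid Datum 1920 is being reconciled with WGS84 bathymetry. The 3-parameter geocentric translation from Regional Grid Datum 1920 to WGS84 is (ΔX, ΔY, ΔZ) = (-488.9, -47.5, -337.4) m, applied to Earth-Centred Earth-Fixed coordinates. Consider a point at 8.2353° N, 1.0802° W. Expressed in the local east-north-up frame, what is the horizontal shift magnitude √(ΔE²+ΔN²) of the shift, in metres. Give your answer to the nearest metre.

The local east axis at (φ, λ) is (−sin λ, cos λ, 0), so ΔE = −sin(-1.0802°)·(-488.9) + cos(-1.0802°)·(-47.5) = -56.71 m.
The local north axis is (−sin φ cos λ, −sin φ sin λ, cos φ), giving ΔN = 70.017 − 0.128 − 333.921 = -264.03 m.
Horizontal magnitude = √(ΔE² + ΔN²) = √((-56.71)² + (-264.03)²) = 270.05 m.

270 m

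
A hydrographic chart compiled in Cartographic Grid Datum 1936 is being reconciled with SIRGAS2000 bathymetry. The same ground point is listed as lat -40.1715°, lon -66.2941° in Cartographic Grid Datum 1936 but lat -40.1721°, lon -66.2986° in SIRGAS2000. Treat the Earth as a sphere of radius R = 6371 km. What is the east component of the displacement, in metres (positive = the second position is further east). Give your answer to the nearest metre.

Δφ = -40.1721° − -40.1715° = -0.0006°; Δλ = -66.2986° − -66.2941° = -0.0045°.
1° along a meridian = πR/180 = 111195 m.
ΔN = Δφ × 111195 = -66.7 m; ΔE = Δλ × 111195 × cos(-40.1715°) = -0.0045 × 111195 × 0.764117 = -382.3 m.

ΔE = -382 m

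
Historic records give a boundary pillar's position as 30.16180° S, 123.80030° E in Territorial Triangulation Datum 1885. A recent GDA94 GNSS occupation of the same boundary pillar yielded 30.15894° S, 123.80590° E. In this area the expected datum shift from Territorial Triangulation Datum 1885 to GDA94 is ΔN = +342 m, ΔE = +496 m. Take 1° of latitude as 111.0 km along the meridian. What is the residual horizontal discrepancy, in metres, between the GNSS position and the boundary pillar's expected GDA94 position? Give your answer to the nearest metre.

48 m

Observed coordinate differences: Δφ = +0.00286°, Δλ = +0.00560°.
Converting to metres (1° lat = 111000 m, cos φ = 0.864610): observed ΔN = 317.5 m, observed ΔE = 537.4 m.
Subtracting the expected shift leaves a residual of 317.5 − (342) = -24.5 m north and 537.4 − (496) = 41.4 m east.
Residual distance = √((-24.5)² + 41.4²) = 48.2 m.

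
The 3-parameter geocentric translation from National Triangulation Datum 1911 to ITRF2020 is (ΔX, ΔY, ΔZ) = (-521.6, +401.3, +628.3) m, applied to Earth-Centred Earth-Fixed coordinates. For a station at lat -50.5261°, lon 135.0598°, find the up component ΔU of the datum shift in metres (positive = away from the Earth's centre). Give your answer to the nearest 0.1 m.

ΔU = -70.1 m

At φ = -50.5261°, λ = 135.0598°: sin φ = -0.771914, cos φ = 0.635727, sin λ = 0.706368, cos λ = -0.707844.
ΔU = cos φ cos λ·ΔX + cos φ sin λ·ΔY + sin φ·ΔZ = (0.635727)(-0.707844)(-521.6) + (0.635727)(0.706368)(401.3) + (-0.771914)(628.3) = -70.07 m.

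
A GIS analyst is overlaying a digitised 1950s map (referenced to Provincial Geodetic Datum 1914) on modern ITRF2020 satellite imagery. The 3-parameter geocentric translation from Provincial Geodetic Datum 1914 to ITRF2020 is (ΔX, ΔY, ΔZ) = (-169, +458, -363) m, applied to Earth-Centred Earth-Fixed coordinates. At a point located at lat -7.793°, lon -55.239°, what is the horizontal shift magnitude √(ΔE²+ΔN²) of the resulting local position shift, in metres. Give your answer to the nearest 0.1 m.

441.0 m

The local east axis at (φ, λ) is (−sin λ, cos λ, 0), so ΔE = −sin(-55.239°)·(-169) + cos(-55.239°)·458 = 122.29 m.
The local north axis is (−sin φ cos λ, −sin φ sin λ, cos φ), giving ΔN = -13.065 − 51.019 − 359.647 = -423.73 m.
Horizontal magnitude = √(ΔE² + ΔN²) = √(122.29² + (-423.73)²) = 441.03 m.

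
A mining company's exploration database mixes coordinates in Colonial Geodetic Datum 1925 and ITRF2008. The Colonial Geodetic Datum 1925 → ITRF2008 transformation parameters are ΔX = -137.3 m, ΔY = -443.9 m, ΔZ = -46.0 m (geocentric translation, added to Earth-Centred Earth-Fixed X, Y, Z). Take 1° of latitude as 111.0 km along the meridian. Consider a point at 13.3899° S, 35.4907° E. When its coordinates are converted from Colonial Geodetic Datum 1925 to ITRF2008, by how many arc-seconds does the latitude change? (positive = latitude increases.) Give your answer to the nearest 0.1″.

sin φ = -0.231576, cos φ = 0.972817, sin λ = 0.580571, cos λ = 0.814210.
North component: ΔN = −sin φ cos λ·ΔX − sin φ sin λ·ΔY + cos φ·ΔZ = −(-0.231576)(0.814210)(-137.3) − (-0.231576)(0.580571)(-443.9) + (0.972817)(-46.0) = -130.32 m.
1° of latitude spans 111000 m, so Δφ = -130.32 / 111000 × 3600 = -4.227″.

Δφ = -4.2″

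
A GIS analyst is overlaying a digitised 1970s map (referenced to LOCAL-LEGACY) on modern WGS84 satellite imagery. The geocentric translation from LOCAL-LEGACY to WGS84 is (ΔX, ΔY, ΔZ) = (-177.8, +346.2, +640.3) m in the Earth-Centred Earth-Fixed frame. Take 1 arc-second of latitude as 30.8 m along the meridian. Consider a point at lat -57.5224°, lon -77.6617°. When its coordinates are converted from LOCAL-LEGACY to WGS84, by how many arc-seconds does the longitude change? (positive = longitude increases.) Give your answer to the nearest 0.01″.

Δλ = -6.03″

sin φ = -0.843601, cos φ = 0.536970, sin λ = -0.976903, cos λ = 0.213683.
East component: ΔE = −sin λ·ΔX + cos λ·ΔY = −(-0.976903)(-177.8) + (0.213683)(346.2) = -99.72 m.
1° of latitude spans 3600 × 30.80 = 110880 m; at latitude φ, 1° of longitude spans that × cos φ = 59539.2 m, so Δλ = -99.72 / 59539.2 × 3600 = -6.029″.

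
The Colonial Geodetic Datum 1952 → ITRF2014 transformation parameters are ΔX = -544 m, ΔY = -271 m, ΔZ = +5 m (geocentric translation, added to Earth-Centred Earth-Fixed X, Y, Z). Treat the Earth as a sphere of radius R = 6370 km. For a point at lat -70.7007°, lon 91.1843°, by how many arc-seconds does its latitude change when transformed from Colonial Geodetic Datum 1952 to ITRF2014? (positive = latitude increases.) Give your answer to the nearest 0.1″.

Δφ = -7.9″

sin φ = -0.943805, cos φ = 0.330503, sin λ = 0.999786, cos λ = -0.020668.
North component: ΔN = −sin φ cos λ·ΔX − sin φ sin λ·ΔY + cos φ·ΔZ = −(-0.943805)(-0.020668)(-544) − (-0.943805)(0.999786)(-271) + (0.330503)(5) = -243.45 m.
1° of latitude spans πR/180 = 111177 m, so Δφ = -243.45 / 111177 × 3600 = -7.883″.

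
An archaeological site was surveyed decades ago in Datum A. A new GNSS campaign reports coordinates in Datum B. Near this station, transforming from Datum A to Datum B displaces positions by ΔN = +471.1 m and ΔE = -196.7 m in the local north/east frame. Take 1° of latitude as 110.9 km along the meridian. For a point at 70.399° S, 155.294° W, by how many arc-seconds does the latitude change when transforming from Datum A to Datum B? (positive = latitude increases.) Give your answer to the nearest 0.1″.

1° of latitude = 110.9 km, so Δφ = 471.1 / 110900 = 0.0042480° = 15.293″.

Δφ = 15.3″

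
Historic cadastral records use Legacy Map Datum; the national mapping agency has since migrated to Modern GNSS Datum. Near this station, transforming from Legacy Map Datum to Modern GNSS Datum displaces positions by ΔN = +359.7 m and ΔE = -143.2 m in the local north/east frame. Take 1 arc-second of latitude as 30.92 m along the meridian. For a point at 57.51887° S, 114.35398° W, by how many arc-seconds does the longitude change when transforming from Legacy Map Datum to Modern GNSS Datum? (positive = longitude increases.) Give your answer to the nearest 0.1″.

Δλ = -8.6″

At latitude -57.51887°, cos φ = 0.537022.
1″ of longitude at this latitude = 30.92 × cos φ = 16.6047 m, so Δλ = -143.2 / 16.6047 = -8.624″.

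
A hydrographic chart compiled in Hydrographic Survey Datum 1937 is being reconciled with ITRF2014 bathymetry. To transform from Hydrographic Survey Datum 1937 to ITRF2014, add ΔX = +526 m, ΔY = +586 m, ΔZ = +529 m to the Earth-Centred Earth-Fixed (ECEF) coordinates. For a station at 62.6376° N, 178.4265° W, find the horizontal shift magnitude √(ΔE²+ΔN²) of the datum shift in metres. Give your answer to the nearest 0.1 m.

The local east axis at (φ, λ) is (−sin λ, cos λ, 0), so ΔE = −sin(-178.4265°)·526 + cos(-178.4265°)·586 = -571.34 m.
The local north axis is (−sin φ cos λ, −sin φ sin λ, cos φ), giving ΔN = 466.973 + 14.291 + 243.137 = 724.40 m.
Horizontal magnitude = √(ΔE² + ΔN²) = √((-571.34)² + 724.40²) = 922.60 m.

922.6 m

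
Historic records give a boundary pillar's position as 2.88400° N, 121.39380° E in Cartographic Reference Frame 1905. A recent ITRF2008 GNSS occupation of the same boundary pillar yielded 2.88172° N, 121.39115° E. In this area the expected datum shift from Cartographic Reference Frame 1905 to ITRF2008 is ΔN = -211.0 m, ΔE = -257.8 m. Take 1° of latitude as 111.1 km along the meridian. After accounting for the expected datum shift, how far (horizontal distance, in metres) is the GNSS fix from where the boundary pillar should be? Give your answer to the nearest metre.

56 m

Observed coordinate differences: Δφ = -0.00228°, Δλ = -0.00265°.
Converting to metres (1° lat = 111100 m, cos φ = 0.998733): observed ΔN = -253.3 m, observed ΔE = -294.0 m.
Subtracting the expected shift leaves a residual of -253.3 − (-211.0) = -42.3 m north and -294.0 − (-257.8) = -36.2 m east.
Residual distance = √((-42.3)² + (-36.2)²) = 55.7 m.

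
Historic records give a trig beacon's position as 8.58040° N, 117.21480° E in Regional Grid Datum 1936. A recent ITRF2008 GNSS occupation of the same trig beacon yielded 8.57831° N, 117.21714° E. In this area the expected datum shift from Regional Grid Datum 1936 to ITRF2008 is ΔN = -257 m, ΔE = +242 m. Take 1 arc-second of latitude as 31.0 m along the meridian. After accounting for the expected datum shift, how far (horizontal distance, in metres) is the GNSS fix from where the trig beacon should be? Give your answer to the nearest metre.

Observed coordinate differences: Δφ = -0.00209°, Δλ = +0.00234°.
Converting to metres (1° lat = 111600 m, cos φ = 0.988807): observed ΔN = -233.2 m, observed ΔE = 258.2 m.
Subtracting the expected shift leaves a residual of -233.2 − (-257) = 23.8 m north and 258.2 − (242) = 16.2 m east.
Residual distance = √(23.8² + 16.2²) = 28.8 m.

29 m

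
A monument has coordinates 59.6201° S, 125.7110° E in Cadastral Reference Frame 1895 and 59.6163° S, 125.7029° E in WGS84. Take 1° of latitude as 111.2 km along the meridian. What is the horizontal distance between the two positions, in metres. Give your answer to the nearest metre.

621 m

Δφ = -59.6163° − -59.6201° = +0.0038°; Δλ = 125.7029° − 125.7110° = -0.0081°.
ΔN = Δφ × 111200 = 422.6 m; ΔE = Δλ × 111200 × cos(-59.6201°) = -0.0081 × 111200 × 0.505731 = -455.5 m.
Distance = √(ΔE² + ΔN²) = √((-455.5)² + 422.6²) = 621.3 m.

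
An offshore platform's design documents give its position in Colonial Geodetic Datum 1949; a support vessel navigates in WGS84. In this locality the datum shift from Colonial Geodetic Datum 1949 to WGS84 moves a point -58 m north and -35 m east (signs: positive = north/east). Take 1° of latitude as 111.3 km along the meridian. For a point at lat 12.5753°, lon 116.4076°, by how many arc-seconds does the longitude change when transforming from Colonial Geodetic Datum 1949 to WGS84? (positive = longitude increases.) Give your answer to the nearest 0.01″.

At latitude 12.5753°, cos φ = 0.976011.
1° of longitude at this latitude = 111.3 × cos φ = 108.63 km, so Δλ = -35.0 / 108630.0 = -0.0003222° = -1.160″.

Δλ = -1.16″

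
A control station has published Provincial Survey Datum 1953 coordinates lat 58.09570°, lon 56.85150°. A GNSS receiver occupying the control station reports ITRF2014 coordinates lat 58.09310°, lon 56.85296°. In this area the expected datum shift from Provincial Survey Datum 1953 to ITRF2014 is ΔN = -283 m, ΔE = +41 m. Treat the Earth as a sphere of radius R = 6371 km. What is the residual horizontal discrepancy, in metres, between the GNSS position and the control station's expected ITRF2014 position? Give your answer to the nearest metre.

45 m

Observed coordinate differences: Δφ = -0.00260°, Δλ = +0.00146°.
Converting to metres (1° lat = 111195 m, cos φ = 0.528502): observed ΔN = -289.1 m, observed ΔE = 85.8 m.
Subtracting the expected shift leaves a residual of -289.1 − (-283) = -6.1 m north and 85.8 − (41) = 44.8 m east.
Residual distance = √((-6.1)² + 44.8²) = 45.2 m.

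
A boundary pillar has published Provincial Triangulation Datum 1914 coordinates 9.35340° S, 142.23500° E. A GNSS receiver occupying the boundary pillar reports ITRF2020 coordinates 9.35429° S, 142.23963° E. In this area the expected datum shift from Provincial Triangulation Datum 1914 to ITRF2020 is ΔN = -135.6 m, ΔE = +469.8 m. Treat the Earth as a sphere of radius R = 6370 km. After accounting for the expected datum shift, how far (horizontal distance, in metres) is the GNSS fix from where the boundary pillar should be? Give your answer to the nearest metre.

53 m

Observed coordinate differences: Δφ = -0.00089°, Δλ = +0.00463°.
Converting to metres (1° lat = 111177 m, cos φ = 0.986705): observed ΔN = -98.9 m, observed ΔE = 507.9 m.
Subtracting the expected shift leaves a residual of -98.9 − (-135.6) = 36.7 m north and 507.9 − (469.8) = 38.1 m east.
Residual distance = √(36.7² + 38.1²) = 52.9 m.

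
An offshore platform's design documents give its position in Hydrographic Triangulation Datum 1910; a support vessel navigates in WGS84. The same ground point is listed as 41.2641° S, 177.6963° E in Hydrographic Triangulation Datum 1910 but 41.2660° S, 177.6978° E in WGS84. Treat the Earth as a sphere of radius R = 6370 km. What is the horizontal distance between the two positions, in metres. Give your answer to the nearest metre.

246 m

Δφ = -41.2660° − -41.2641° = -0.0019°; Δλ = 177.6978° − 177.6963° = +0.0015°.
1° along a meridian = πR/180 = 111177 m.
ΔN = Δφ × 111177 = -211.2 m; ΔE = Δλ × 111177 × cos(-41.2641°) = +0.0015 × 111177 × 0.751678 = 125.4 m.
Distance = √(ΔE² + ΔN²) = √(125.4² + (-211.2)²) = 245.6 m.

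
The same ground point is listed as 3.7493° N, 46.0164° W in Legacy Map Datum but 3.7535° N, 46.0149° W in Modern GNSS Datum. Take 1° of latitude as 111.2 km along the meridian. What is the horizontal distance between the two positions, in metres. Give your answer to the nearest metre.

496 m

Δφ = 3.7535° − 3.7493° = +0.0042°; Δλ = -46.0149° − -46.0164° = +0.0015°.
ΔN = Δφ × 111200 = 467.0 m; ΔE = Δλ × 111200 × cos(3.7493°) = +0.0015 × 111200 × 0.997860 = 166.4 m.
Distance = √(ΔE² + ΔN²) = √(166.4² + 467.0²) = 495.8 m.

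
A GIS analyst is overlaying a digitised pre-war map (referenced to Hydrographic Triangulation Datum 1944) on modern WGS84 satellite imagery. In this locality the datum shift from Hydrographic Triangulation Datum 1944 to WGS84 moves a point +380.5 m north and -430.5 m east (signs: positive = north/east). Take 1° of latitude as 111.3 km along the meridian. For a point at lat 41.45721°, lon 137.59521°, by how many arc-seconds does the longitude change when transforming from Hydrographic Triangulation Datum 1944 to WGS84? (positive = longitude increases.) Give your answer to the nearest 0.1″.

Δλ = -18.6″

At latitude 41.45721°, cos φ = 0.749450.
1° of longitude at this latitude = 111.3 × cos φ = 83.41 km, so Δλ = -430.5 / 83413.8 = -0.0051610° = -18.580″.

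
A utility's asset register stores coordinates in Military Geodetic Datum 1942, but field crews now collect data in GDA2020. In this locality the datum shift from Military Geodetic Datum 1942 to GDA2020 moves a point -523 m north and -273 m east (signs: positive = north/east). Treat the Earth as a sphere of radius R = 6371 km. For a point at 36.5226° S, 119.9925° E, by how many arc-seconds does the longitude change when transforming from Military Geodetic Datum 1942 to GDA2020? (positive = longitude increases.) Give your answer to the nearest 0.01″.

At latitude -36.5226°, cos φ = 0.803622.
One radian of longitude at latitude φ spans R cos φ, so Δλ = ΔE / (R cos φ) = -273.0 / (6371000 × 0.803622) = -5.3322e-05 rad = -10.998″.

Δλ = -11.00″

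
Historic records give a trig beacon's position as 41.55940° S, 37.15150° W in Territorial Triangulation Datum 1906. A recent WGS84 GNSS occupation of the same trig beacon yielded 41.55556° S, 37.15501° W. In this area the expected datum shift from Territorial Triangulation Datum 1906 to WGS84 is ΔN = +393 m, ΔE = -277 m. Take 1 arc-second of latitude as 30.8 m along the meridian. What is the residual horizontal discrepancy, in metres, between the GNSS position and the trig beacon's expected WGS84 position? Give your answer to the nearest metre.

36 m

Observed coordinate differences: Δφ = +0.00384°, Δλ = -0.00351°.
Converting to metres (1° lat = 110880 m, cos φ = 0.748268): observed ΔN = 425.8 m, observed ΔE = -291.2 m.
Subtracting the expected shift leaves a residual of 425.8 − (393) = 32.8 m north and -291.2 − (-277) = -14.2 m east.
Residual distance = √(32.8² + (-14.2)²) = 35.7 m.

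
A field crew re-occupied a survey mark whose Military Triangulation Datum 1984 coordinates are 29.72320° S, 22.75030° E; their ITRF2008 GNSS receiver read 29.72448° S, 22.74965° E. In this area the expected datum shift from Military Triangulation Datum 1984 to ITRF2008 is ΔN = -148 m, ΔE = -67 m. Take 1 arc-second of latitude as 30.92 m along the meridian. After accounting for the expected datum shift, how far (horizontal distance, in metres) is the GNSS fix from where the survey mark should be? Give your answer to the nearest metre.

Observed coordinate differences: Δφ = -0.00128°, Δλ = -0.00065°.
Converting to metres (1° lat = 111312 m, cos φ = 0.868431): observed ΔN = -142.5 m, observed ΔE = -62.8 m.
Subtracting the expected shift leaves a residual of -142.5 − (-148) = 5.5 m north and -62.8 − (-67) = 4.2 m east.
Residual distance = √(5.5² + 4.2²) = 6.9 m.

7 m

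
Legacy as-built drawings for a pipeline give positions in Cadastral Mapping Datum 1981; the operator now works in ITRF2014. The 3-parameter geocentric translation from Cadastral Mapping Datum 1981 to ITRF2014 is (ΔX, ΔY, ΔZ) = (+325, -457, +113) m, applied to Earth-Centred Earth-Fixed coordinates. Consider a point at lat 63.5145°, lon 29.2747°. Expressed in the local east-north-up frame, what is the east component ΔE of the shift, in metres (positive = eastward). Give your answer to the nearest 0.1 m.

The local east axis at (φ, λ) is (−sin λ, cos λ, 0), so ΔE = −sin(29.2747°)·325 + cos(29.2747°)·(-457) = -557.56 m.

ΔE = -557.6 m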